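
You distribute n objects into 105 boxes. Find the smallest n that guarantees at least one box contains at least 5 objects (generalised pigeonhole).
n = (5 − 1)·105 + 1 = 421

By the generalised pigeonhole principle, to guarantee some box contains ≥ r objects we need more than (r − 1) · k objects total. Threshold: n = (r − 1) · k + 1. With r = 5 and k = 105: n = 4 · 105 + 1 = 420 + 1 = 421. For n = 420 = 4 · 105, we can put exactly 4 objects in every box, avoiding 5 in any single one — so 421 is tight.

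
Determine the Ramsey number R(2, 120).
R(2, 120) = 120

R(2, k) = k for all k ≥ 2: in a 2-colouring of K_k, either some edge is red (a red K_2) or all edges are blue (a blue K_k). And K_{119} coloured all-blue has no blue K_120, so R(2, 120) > 119. Hence R(2, 120) = 120.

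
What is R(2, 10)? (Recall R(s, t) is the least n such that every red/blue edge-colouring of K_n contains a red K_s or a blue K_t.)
R(2, 10) = 10

R(2, k) = k for all k ≥ 2: in a 2-colouring of K_k, either some edge is red (a red K_2) or all edges are blue (a blue K_k). And K_{9} coloured all-blue has no blue K_10, so R(2, 10) > 9. Hence R(2, 10) = 10.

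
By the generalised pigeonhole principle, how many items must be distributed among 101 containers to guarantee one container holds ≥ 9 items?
n = (9 − 1)·101 + 1 = 809

By the generalised pigeonhole principle, to guarantee some box contains ≥ r objects we need more than (r − 1) · k objects total. Threshold: n = (r − 1) · k + 1. With r = 9 and k = 101: n = 8 · 101 + 1 = 808 + 1 = 809. For n = 808 = 8 · 101, we can put exactly 8 objects in every box, avoiding 9 in any single one — so 809 is tight.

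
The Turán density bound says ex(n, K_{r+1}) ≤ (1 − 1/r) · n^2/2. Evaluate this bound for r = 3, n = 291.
Turán density bound = (2/3) · 291^2/2 = 28227

Turán's theorem: ex(n, K_{r+1}) is achieved by the complete r-partite Turán graph T(n, r) with parts as balanced as possible, and is at most (1 − 1/r) · n^2/2. For r = 3, n = 291: the density bound is (2/3) · 84681/2 = 28227. Since 3 ∣ 291, the Turán graph T(291, 3) has parts of equal size 97, and its edge count e(T(291, 3)) = 28227 attains the density bound exactly.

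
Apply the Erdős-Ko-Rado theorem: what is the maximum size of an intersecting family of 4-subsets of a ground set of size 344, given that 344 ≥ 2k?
max |F| = C(343, 3) = 6666891

Erdős-Ko-Rado (1961): when n ≥ 2k, max |F| = C(n−1, k−1). The bound is attained by the star {A : i ∈ A} for any fixed i ∈ [n]. Here C(344−1, 4−1) = C(343, 3) = 6666891.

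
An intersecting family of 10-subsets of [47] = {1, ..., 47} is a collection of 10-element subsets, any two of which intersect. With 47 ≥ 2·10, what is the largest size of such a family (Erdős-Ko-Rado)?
max |F| = C(46, 9) = 1101716330

The Erdős-Ko-Rado theorem states: for n ≥ 2k, an intersecting family of k-subsets of an n-element set has size at most C(n − 1, k − 1), with equality for 'star' families {A ⊆ [n] : |A| = k, i ∈ A} (fix an element i). For n = 47, k = 10: C(46, 9) = 1101716330.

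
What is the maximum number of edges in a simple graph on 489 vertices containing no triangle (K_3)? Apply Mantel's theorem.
ex(489, K_3) = ⌊489^2/4⌋ = 59780

Mantel (1907): a triangle-free graph on n vertices has at most ⌊n^2/4⌋ edges, with equality for the complete bipartite graph K_{⌊n/2⌋, ⌈n/2⌉}. For n = 489: ⌊489^2/4⌋ = ⌊239121/4⌋ = 59780. The extremal graph is K_{244, 245}, which has 244·245 = 59780 edges.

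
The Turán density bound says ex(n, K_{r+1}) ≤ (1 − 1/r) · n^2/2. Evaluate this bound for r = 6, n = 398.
Turán density bound = (5/6) · 398^2/2 = 198005/3 ≈ 66001.6667

Turán's theorem: ex(n, K_{r+1}) is achieved by the complete r-partite Turán graph T(n, r) with parts as balanced as possible, and is at most (1 − 1/r) · n^2/2. For r = 6, n = 398: the density bound is (5/6) · 158404/2 = 198005/3 ≈ 66001.6667. The integer-valued extremum is e(T(398, 6)) = 66001, which is strictly less than the density bound 198005/3 since 6 ∤ 398 (the parts of T(398, 6) cannot all be equal).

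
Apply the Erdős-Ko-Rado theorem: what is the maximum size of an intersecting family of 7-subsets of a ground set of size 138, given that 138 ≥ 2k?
max |F| = C(137, 6) = 8218472724

The Erdős-Ko-Rado theorem states: for n ≥ 2k, an intersecting family of k-subsets of an n-element set has size at most C(n − 1, k − 1), with equality for 'star' families {A ⊆ [n] : |A| = k, i ∈ A} (fix an element i). For n = 138, k = 7: C(137, 6) = 8218472724.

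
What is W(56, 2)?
W(56, 2) = 56 + 1 = 57

A 2-term AP is any pair of integers, so a monochromatic 2-AP exists iff some colour is used at least twice. With 56 colours, the colouring i ↦ i on {1, ..., 56} uses each colour once, avoiding any monochromatic pair, so W(56, 2) > 56. For {1, ..., 57}, pigeonhole forces two integers of the same colour, which form a monochromatic 2-AP. Hence W(56, 2) = 57.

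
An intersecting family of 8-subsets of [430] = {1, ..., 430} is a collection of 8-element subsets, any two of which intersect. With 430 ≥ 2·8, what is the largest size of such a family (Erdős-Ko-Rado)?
max |F| = C(429, 7) = 505129989052260

The Erdős-Ko-Rado theorem states: for n ≥ 2k, an intersecting family of k-subsets of an n-element set has size at most C(n − 1, k − 1), with equality for 'star' families {A ⊆ [n] : |A| = k, i ∈ A} (fix an element i). For n = 430, k = 8: C(429, 7) = 505129989052260.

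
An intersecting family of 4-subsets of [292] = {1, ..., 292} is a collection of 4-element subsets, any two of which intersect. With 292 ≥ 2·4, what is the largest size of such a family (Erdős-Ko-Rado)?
max |F| = C(291, 3) = 4064785

Erdős-Ko-Rado (1961): when n ≥ 2k, max |F| = C(n−1, k−1). The bound is attained by the star {A : i ∈ A} for any fixed i ∈ [n]. Here C(292−1, 4−1) = C(291, 3) = 4064785.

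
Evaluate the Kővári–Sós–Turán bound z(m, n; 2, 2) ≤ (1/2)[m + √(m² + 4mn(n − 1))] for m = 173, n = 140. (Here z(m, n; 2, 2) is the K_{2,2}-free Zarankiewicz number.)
z(173, 140; 2, 2) ≤ (1/2)[173 + √(173² + 4·173·140·139)] = (1/2)[173 + √13496249] = 1923.3621

Kővári–Sós–Turán: let r_1, ..., r_173 be the row sums and z = Σ r_i the total number of 1s. Each pair of columns can share at most one row with both entries 1 (else a 2×2 all-ones block appears), so Σ_i C(r_i, 2) ≤ C(140, 2) = 9730. By convexity Σ_i C(r_i, 2) ≥ 173·C(z/173, 2) = z(z − 173)/(2·173), giving z² − 173z − 173·140·139 ≤ 0 and hence z ≤ (1/2)[173 + √(29929 + 4·3366580)] = (1/2)[173 + √13496249] ≈ (1/2)(173 + 3673.7241) = 1923.3621.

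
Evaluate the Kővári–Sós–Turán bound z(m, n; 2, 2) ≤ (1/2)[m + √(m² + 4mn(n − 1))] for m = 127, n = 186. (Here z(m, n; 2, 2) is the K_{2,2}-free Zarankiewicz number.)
z(127, 186; 2, 2) ≤ (1/2)[127 + √(127² + 4·127·186·185)] = (1/2)[127 + √17496409] = 2154.9355

Kővári–Sós–Turán: let r_1, ..., r_127 be the row sums and z = Σ r_i the total number of 1s. Each pair of columns can share at most one row with both entries 1 (else a 2×2 all-ones block appears), so Σ_i C(r_i, 2) ≤ C(186, 2) = 17205. By convexity Σ_i C(r_i, 2) ≥ 127·C(z/127, 2) = z(z − 127)/(2·127), giving z² − 127z − 127·186·185 ≤ 0 and hence z ≤ (1/2)[127 + √(16129 + 4·4370070)] = (1/2)[127 + √17496409] ≈ (1/2)(127 + 4182.8709) = 2154.9355.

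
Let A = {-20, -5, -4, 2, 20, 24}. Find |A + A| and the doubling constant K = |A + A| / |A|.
K = |A + A| / |A| = 20/6 = 10/3

Enumerate A + A = {a + b : a, b ∈ A}. With |A| = 6, there are |A|^2 = 36 ordered sum pairs; collecting distinct values, A + A = {-40, -25, -24, -18, -10, -9, -8, -3, -2, 0, 4, 15, 16, 19, 20, 22, 26, 40, 44, 48}, so |A + A| = 20. Thus K = 20/6 = 10/3. For comparison, the minimum possible |A + A| over all 6-element sets is 2·6 − 1 = 11 (so min K = 11/6), attained only by arithmetic progressions.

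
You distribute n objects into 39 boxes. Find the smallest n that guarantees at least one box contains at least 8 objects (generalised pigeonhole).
n = (8 − 1)·39 + 1 = 274

By the generalised pigeonhole principle, to guarantee some box contains ≥ r objects we need more than (r − 1) · k objects total. Threshold: n = (r − 1) · k + 1. With r = 8 and k = 39: n = 7 · 39 + 1 = 273 + 1 = 274. For n = 273 = 7 · 39, we can put exactly 7 objects in every box, avoiding 8 in any single one — so 274 is tight.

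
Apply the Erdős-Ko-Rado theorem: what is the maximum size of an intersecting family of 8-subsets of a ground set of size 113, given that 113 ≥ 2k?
max |F| = C(112, 7) = 36227890512

The Erdős-Ko-Rado theorem states: for n ≥ 2k, an intersecting family of k-subsets of an n-element set has size at most C(n − 1, k − 1), with equality for 'star' families {A ⊆ [n] : |A| = k, i ∈ A} (fix an element i). For n = 113, k = 8: C(112, 7) = 36227890512.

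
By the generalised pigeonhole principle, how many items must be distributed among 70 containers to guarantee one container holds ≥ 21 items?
n = (21 − 1)·70 + 1 = 1401

By the generalised pigeonhole principle, to guarantee some box contains ≥ r objects we need more than (r − 1) · k objects total. Threshold: n = (r − 1) · k + 1. With r = 21 and k = 70: n = 20 · 70 + 1 = 1400 + 1 = 1401. For n = 1400 = 20 · 70, we can put exactly 20 objects in every box, avoiding 21 in any single one — so 1401 is tight.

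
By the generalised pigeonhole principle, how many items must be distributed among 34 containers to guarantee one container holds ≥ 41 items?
n = (41 − 1)·34 + 1 = 1361

By the generalised pigeonhole principle, to guarantee some box contains ≥ r objects we need more than (r − 1) · k objects total. Threshold: n = (r − 1) · k + 1. With r = 41 and k = 34: n = 40 · 34 + 1 = 1360 + 1 = 1361. For n = 1360 = 40 · 34, we can put exactly 40 objects in every box, avoiding 41 in any single one — so 1361 is tight.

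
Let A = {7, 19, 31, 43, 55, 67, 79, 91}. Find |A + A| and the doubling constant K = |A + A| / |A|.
K = |A + A| / |A| = 15/8

Enumerate A + A = {a + b : a, b ∈ A}. With |A| = 8, there are |A|^2 = 64 ordered sum pairs; collecting distinct values, A + A = {14, 26, 38, 50, 62, 74, 86, 98, 110, 122, 134, 146, 158, 170, 182}, so |A + A| = 15. Thus K = 15/8. Here |A + A| = 2|A| − 1 = 15, the minimum possible — so K = 15/8 is minimal, which holds iff A is an arithmetic progression.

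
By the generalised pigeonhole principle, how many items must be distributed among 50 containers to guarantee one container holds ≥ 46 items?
n = (46 − 1)·50 + 1 = 2251

By the generalised pigeonhole principle, to guarantee some box contains ≥ r objects we need more than (r − 1) · k objects total. Threshold: n = (r − 1) · k + 1. With r = 46 and k = 50: n = 45 · 50 + 1 = 2250 + 1 = 2251. For n = 2250 = 45 · 50, we can put exactly 45 objects in every box, avoiding 46 in any single one — so 2251 is tight.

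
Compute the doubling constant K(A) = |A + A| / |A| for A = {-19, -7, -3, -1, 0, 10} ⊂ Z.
K = |A + A| / |A| = 21/6 = 7/2

Enumerate A + A = {a + b : a, b ∈ A}. With |A| = 6, there are |A|^2 = 36 ordered sum pairs; collecting distinct values, A + A = {-38, -26, -22, -20, -19, -14, -10, -9, -8, -7, -6, -4, -3, -2, -1, 0, 3, 7, 9, 10, 20}, so |A + A| = 21. Thus K = 21/6 = 7/2. For comparison, the minimum possible |A + A| over all 6-element sets is 2·6 − 1 = 11 (so min K = 11/6), attained only by arithmetic progressions.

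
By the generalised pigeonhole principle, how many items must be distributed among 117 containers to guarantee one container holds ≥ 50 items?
n = (50 − 1)·117 + 1 = 5734

By the generalised pigeonhole principle, to guarantee some box contains ≥ r objects we need more than (r − 1) · k objects total. Threshold: n = (r − 1) · k + 1. With r = 50 and k = 117: n = 49 · 117 + 1 = 5733 + 1 = 5734. For n = 5733 = 49 · 117, we can put exactly 49 objects in every box, avoiding 50 in any single one — so 5734 is tight.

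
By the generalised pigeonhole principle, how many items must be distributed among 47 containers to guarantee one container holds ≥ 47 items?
n = (47 − 1)·47 + 1 = 2163

By the generalised pigeonhole principle, to guarantee some box contains ≥ r objects we need more than (r − 1) · k objects total. Threshold: n = (r − 1) · k + 1. With r = 47 and k = 47: n = 46 · 47 + 1 = 2162 + 1 = 2163. For n = 2162 = 46 · 47, we can put exactly 46 objects in every box, avoiding 47 in any single one — so 2163 is tight.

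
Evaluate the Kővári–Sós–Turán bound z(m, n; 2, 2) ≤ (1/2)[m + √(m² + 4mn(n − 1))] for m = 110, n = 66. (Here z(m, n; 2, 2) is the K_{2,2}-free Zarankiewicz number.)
z(110, 66; 2, 2) ≤ (1/2)[110 + √(110² + 4·110·66·65)] = (1/2)[110 + √1899700] = 744.148

Kővári–Sós–Turán: let r_1, ..., r_110 be the row sums and z = Σ r_i the total number of 1s. Each pair of columns can share at most one row with both entries 1 (else a 2×2 all-ones block appears), so Σ_i C(r_i, 2) ≤ C(66, 2) = 2145. By convexity Σ_i C(r_i, 2) ≥ 110·C(z/110, 2) = z(z − 110)/(2·110), giving z² − 110z − 110·66·65 ≤ 0 and hence z ≤ (1/2)[110 + √(12100 + 4·471900)] = (1/2)[110 + √1899700] ≈ (1/2)(110 + 1378.296) = 744.148.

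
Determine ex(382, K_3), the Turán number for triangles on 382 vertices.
ex(382, K_3) = ⌊382^2/4⌋ = 36481

Mantel (1907): a triangle-free graph on n vertices has at most ⌊n^2/4⌋ edges, with equality for the complete bipartite graph K_{⌊n/2⌋, ⌈n/2⌉}. For n = 382: ⌊382^2/4⌋ = ⌊145924/4⌋ = 36481. The extremal graph is K_{191, 191}, which has 191·191 = 36481 edges.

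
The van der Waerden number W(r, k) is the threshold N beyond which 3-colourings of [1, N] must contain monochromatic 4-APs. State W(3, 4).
W(3, 4) = 293

This is a classical value, W(3, 4) = 293, established by combining an explicit 3-colouring of {1, ..., 292} with no monochromatic 4-AP (giving the lower bound W(3, 4) > 292) and a finite case analysis / exhaustive computer search showing every 3-colouring of {1, ..., 293} has such an AP.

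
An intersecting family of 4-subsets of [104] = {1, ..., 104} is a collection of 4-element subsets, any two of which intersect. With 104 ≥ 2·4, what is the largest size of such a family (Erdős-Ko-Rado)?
max |F| = C(103, 3) = 176851

Erdős-Ko-Rado (1961): when n ≥ 2k, max |F| = C(n−1, k−1). The bound is attained by the star {A : i ∈ A} for any fixed i ∈ [n]. Here C(104−1, 4−1) = C(103, 3) = 176851.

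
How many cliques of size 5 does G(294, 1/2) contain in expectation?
E[# K_5] = C(294, 5) · (1/2)^C(5, 2) = 17689173558 / 2^10 = 8844586779/512 ≈ 17274583.552734

For each 5-subset S of vertices (there are C(294, 5) = 17689173558 such S), let X_S = 1 if S induces a K_5 (all C(5, 2) = 10 edges present). Then P(X_S = 1) = (1/2)^10 = 1/1024. By linearity of expectation, E[# K_5] = C(294, 5) · (1/2)^10 = 17689173558 / 1024 = 8844586779/512 ≈ 17274583.552734.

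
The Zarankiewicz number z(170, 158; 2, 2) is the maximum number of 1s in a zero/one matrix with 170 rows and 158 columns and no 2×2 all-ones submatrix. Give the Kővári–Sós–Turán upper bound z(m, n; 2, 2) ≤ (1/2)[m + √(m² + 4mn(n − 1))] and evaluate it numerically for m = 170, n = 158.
z(170, 158; 2, 2) ≤ (1/2)[170 + √(170² + 4·170·158·157)] = (1/2)[170 + √16896980] = 2140.2968

Kővári–Sós–Turán: let r_1, ..., r_170 be the row sums and z = Σ r_i the total number of 1s. Each pair of columns can share at most one row with both entries 1 (else a 2×2 all-ones block appears), so Σ_i C(r_i, 2) ≤ C(158, 2) = 12403. By convexity Σ_i C(r_i, 2) ≥ 170·C(z/170, 2) = z(z − 170)/(2·170), giving z² − 170z − 170·158·157 ≤ 0 and hence z ≤ (1/2)[170 + √(28900 + 4·4217020)] = (1/2)[170 + √16896980] ≈ (1/2)(170 + 4110.5936) = 2140.2968.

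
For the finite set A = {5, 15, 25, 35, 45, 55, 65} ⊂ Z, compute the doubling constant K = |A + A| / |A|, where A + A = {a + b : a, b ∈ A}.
K = |A + A| / |A| = 13/7

Enumerate A + A = {a + b : a, b ∈ A}. With |A| = 7, there are |A|^2 = 49 ordered sum pairs; collecting distinct values, A + A = {10, 20, 30, 40, 50, 60, 70, 80, 90, 100, 110, 120, 130}, so |A + A| = 13. Thus K = 13/7. Here |A + A| = 2|A| − 1 = 13, the minimum possible — so K = 13/7 is minimal, which holds iff A is an arithmetic progression.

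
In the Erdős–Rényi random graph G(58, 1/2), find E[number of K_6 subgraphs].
E[# K_6] = C(58, 6) · (1/2)^C(6, 2) = 40475358 / 2^15 = 20237679/16384 ≈ 1235.209900

For each 6-subset S of vertices (there are C(58, 6) = 40475358 such S), let X_S = 1 if S induces a K_6 (all C(6, 2) = 15 edges present). Then P(X_S = 1) = (1/2)^15 = 1/32768. By linearity of expectation, E[# K_6] = C(58, 6) · (1/2)^15 = 40475358 / 32768 = 20237679/16384 ≈ 1235.209900.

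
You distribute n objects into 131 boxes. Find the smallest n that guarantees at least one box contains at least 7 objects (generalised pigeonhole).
n = (7 − 1)·131 + 1 = 787

By the generalised pigeonhole principle, to guarantee some box contains ≥ r objects we need more than (r − 1) · k objects total. Threshold: n = (r − 1) · k + 1. With r = 7 and k = 131: n = 6 · 131 + 1 = 786 + 1 = 787. For n = 786 = 6 · 131, we can put exactly 6 objects in every box, avoiding 7 in any single one — so 787 is tight.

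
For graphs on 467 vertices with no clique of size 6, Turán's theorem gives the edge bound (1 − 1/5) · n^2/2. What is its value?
Turán density bound = (4/5) · 467^2/2 = 436178/5 ≈ 87235.6

Turán's theorem: ex(n, K_{r+1}) is achieved by the complete r-partite Turán graph T(n, r) with parts as balanced as possible, and is at most (1 − 1/r) · n^2/2. For r = 5, n = 467: the density bound is (4/5) · 218089/2 = 436178/5 ≈ 87235.6. The integer-valued extremum is e(T(467, 5)) = 87235, which is strictly less than the density bound 436178/5 since 5 ∤ 467 (the parts of T(467, 5) cannot all be equal).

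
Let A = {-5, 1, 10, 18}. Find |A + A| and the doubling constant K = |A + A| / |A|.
K = |A + A| / |A| = 10/4 = 5/2

Enumerate A + A = {a + b : a, b ∈ A}. With |A| = 4, there are |A|^2 = 16 ordered sum pairs; collecting distinct values, A + A = {-10, -4, 2, 5, 11, 13, 19, 20, 28, 36}, so |A + A| = 10. Thus K = 10/4 = 5/2. For comparison, the minimum possible |A + A| over all 4-element sets is 2·4 − 1 = 7 (so min K = 7/4), attained only by arithmetic progressions.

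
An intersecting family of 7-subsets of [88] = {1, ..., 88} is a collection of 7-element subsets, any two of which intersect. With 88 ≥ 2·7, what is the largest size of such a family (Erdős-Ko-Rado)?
max |F| = C(87, 6) = 504981379

The Erdős-Ko-Rado theorem states: for n ≥ 2k, an intersecting family of k-subsets of an n-element set has size at most C(n − 1, k − 1), with equality for 'star' families {A ⊆ [n] : |A| = k, i ∈ A} (fix an element i). For n = 88, k = 7: C(87, 6) = 504981379.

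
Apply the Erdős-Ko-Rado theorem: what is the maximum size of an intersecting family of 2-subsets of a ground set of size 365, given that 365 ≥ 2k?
max |F| = C(364, 1) = 364

The Erdős-Ko-Rado theorem states: for n ≥ 2k, an intersecting family of k-subsets of an n-element set has size at most C(n − 1, k − 1), with equality for 'star' families {A ⊆ [n] : |A| = k, i ∈ A} (fix an element i). For n = 365, k = 2: C(364, 1) = 364.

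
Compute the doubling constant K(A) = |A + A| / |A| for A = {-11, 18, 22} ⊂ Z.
K = |A + A| / |A| = 6/3 = 2

Enumerate A + A = {a + b : a, b ∈ A}. With |A| = 3, there are |A|^2 = 9 ordered sum pairs; collecting distinct values, A + A = {-22, 7, 11, 36, 40, 44}, so |A + A| = 6. Thus K = 6/3 = 2. For comparison, the minimum possible |A + A| over all 3-element sets is 2·3 − 1 = 5 (so min K = 5/3), attained only by arithmetic progressions.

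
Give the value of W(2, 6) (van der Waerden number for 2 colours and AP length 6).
W(2, 6) = 1132

W(2, 6) = 1132. The lower bound W(2, 6) > 1131 comes from an explicit good 2-colouring of [1, 1131]; the upper bound W(2, 6) ≤ 1132 was verified by exhaustive search over 2-colourings of [1, 1132].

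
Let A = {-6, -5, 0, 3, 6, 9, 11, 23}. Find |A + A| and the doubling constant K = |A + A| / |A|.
K = |A + A| / |A| = 28/8 = 7/2

Enumerate A + A = {a + b : a, b ∈ A}. With |A| = 8, there are |A|^2 = 64 ordered sum pairs; collecting distinct values, A + A = {-12, -11, -10, -6, -5, -3, -2, 0, 1, 3, 4, 5, 6, 9, 11, 12, 14, 15, 17, 18, 20, 22, 23, 26, 29, 32, 34, 46}, so |A + A| = 28. Thus K = 28/8 = 7/2. For comparison, the minimum possible |A + A| over all 8-element sets is 2·8 − 1 = 15 (so min K = 15/8), attained only by arithmetic progressions.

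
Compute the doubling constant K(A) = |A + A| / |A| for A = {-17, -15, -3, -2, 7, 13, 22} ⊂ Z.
K = |A + A| / |A| = 25/7

Enumerate A + A = {a + b : a, b ∈ A}. With |A| = 7, there are |A|^2 = 49 ordered sum pairs; collecting distinct values, A + A = {-34, -32, -30, -20, -19, -18, -17, -10, -8, -6, -5, -4, -2, 4, 5, 7, 10, 11, 14, 19, 20, 26, 29, 35, 44}, so |A + A| = 25. Thus K = 25/7. For comparison, the minimum possible |A + A| over all 7-element sets is 2·7 − 1 = 13 (so min K = 13/7), attained only by arithmetic progressions.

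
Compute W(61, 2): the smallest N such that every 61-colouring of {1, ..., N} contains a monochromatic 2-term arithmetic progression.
W(61, 2) = 61 + 1 = 62

A 2-term AP is any pair of integers, so a monochromatic 2-AP exists iff some colour is used at least twice. With 61 colours, the colouring i ↦ i on {1, ..., 61} uses each colour once, avoiding any monochromatic pair, so W(61, 2) > 61. For {1, ..., 62}, pigeonhole forces two integers of the same colour, which form a monochromatic 2-AP. Hence W(61, 2) = 62.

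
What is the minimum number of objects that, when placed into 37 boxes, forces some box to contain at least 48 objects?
n = (48 − 1)·37 + 1 = 1740

By the generalised pigeonhole principle, to guarantee some box contains ≥ r objects we need more than (r − 1) · k objects total. Threshold: n = (r − 1) · k + 1. With r = 48 and k = 37: n = 47 · 37 + 1 = 1739 + 1 = 1740. For n = 1739 = 47 · 37, we can put exactly 47 objects in every box, avoiding 48 in any single one — so 1740 is tight.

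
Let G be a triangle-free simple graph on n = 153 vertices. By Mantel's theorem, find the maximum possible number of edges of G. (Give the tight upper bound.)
ex(153, K_3) = ⌊153^2/4⌋ = 5852

Mantel (1907): a triangle-free graph on n vertices has at most ⌊n^2/4⌋ edges, with equality for the complete bipartite graph K_{⌊n/2⌋, ⌈n/2⌉}. For n = 153: ⌊153^2/4⌋ = ⌊23409/4⌋ = 5852. The extremal graph is K_{76, 77}, which has 76·77 = 5852 edges.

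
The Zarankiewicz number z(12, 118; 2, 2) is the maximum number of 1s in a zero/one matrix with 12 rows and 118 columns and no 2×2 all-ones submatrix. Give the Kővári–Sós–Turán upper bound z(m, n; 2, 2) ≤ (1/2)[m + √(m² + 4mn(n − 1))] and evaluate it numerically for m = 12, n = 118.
z(12, 118; 2, 2) ≤ (1/2)[12 + √(12² + 4·12·118·117)] = (1/2)[12 + √662832] = 413.0725

Kővári–Sós–Turán: let r_1, ..., r_12 be the row sums and z = Σ r_i the total number of 1s. Each pair of columns can share at most one row with both entries 1 (else a 2×2 all-ones block appears), so Σ_i C(r_i, 2) ≤ C(118, 2) = 6903. By convexity Σ_i C(r_i, 2) ≥ 12·C(z/12, 2) = z(z − 12)/(2·12), giving z² − 12z − 12·118·117 ≤ 0 and hence z ≤ (1/2)[12 + √(144 + 4·165672)] = (1/2)[12 + √662832] ≈ (1/2)(12 + 814.145) = 413.0725.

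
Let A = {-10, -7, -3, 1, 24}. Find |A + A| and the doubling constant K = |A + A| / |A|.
K = |A + A| / |A| = 14/5

Enumerate A + A = {a + b : a, b ∈ A}. With |A| = 5, there are |A|^2 = 25 ordered sum pairs; collecting distinct values, A + A = {-20, -17, -14, -13, -10, -9, -6, -2, 2, 14, 17, 21, 25, 48}, so |A + A| = 14. Thus K = 14/5. For comparison, the minimum possible |A + A| over all 5-element sets is 2·5 − 1 = 9 (so min K = 9/5), attained only by arithmetic progressions.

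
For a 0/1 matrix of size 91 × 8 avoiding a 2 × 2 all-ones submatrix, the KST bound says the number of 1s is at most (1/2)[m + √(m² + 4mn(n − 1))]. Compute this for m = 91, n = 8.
z(91, 8; 2, 2) ≤ (1/2)[91 + √(91² + 4·91·8·7)] = (1/2)[91 + √28665] = 130.1537

Kővári–Sós–Turán: let r_1, ..., r_91 be the row sums and z = Σ r_i the total number of 1s. Each pair of columns can share at most one row with both entries 1 (else a 2×2 all-ones block appears), so Σ_i C(r_i, 2) ≤ C(8, 2) = 28. By convexity Σ_i C(r_i, 2) ≥ 91·C(z/91, 2) = z(z − 91)/(2·91), giving z² − 91z − 91·8·7 ≤ 0 and hence z ≤ (1/2)[91 + √(8281 + 4·5096)] = (1/2)[91 + √28665] ≈ (1/2)(91 + 169.3074) = 130.1537.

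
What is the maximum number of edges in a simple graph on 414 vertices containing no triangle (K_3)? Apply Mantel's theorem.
ex(414, K_3) = ⌊414^2/4⌋ = 42849

Mantel (1907): a triangle-free graph on n vertices has at most ⌊n^2/4⌋ edges, with equality for the complete bipartite graph K_{⌊n/2⌋, ⌈n/2⌉}. For n = 414: ⌊414^2/4⌋ = ⌊171396/4⌋ = 42849. The extremal graph is K_{207, 207}, which has 207·207 = 42849 edges.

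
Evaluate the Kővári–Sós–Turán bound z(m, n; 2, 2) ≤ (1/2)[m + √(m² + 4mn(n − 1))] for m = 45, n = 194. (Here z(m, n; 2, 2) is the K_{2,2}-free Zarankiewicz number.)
z(45, 194; 2, 2) ≤ (1/2)[45 + √(45² + 4·45·194·193)] = (1/2)[45 + √6741585] = 1320.7281

Kővári–Sós–Turán: let r_1, ..., r_45 be the row sums and z = Σ r_i the total number of 1s. Each pair of columns can share at most one row with both entries 1 (else a 2×2 all-ones block appears), so Σ_i C(r_i, 2) ≤ C(194, 2) = 18721. By convexity Σ_i C(r_i, 2) ≥ 45·C(z/45, 2) = z(z − 45)/(2·45), giving z² − 45z − 45·194·193 ≤ 0 and hence z ≤ (1/2)[45 + √(2025 + 4·1684890)] = (1/2)[45 + √6741585] ≈ (1/2)(45 + 2596.4562) = 1320.7281.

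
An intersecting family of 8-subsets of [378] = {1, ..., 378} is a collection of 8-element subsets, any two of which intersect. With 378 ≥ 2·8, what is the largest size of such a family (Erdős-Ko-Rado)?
max |F| = C(377, 7) = 203061322306700

The Erdős-Ko-Rado theorem states: for n ≥ 2k, an intersecting family of k-subsets of an n-element set has size at most C(n − 1, k − 1), with equality for 'star' families {A ⊆ [n] : |A| = k, i ∈ A} (fix an element i). For n = 378, k = 8: C(377, 7) = 203061322306700.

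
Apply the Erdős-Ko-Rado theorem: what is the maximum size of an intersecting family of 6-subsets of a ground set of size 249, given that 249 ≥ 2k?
max |F| = C(248, 5) = 7506861544

The Erdős-Ko-Rado theorem states: for n ≥ 2k, an intersecting family of k-subsets of an n-element set has size at most C(n − 1, k − 1), with equality for 'star' families {A ⊆ [n] : |A| = k, i ∈ A} (fix an element i). For n = 249, k = 6: C(248, 5) = 7506861544.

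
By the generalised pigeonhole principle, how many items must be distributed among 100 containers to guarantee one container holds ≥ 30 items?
n = (30 − 1)·100 + 1 = 2901

By the generalised pigeonhole principle, to guarantee some box contains ≥ r objects we need more than (r − 1) · k objects total. Threshold: n = (r − 1) · k + 1. With r = 30 and k = 100: n = 29 · 100 + 1 = 2900 + 1 = 2901. For n = 2900 = 29 · 100, we can put exactly 29 objects in every box, avoiding 30 in any single one — so 2901 is tight.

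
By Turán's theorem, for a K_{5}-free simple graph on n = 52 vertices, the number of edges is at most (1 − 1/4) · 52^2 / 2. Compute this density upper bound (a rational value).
Turán density bound = (3/4) · 52^2/2 = 1014

Turán's theorem: ex(n, K_{r+1}) is achieved by the complete r-partite Turán graph T(n, r) with parts as balanced as possible, and is at most (1 − 1/r) · n^2/2. For r = 4, n = 52: the density bound is (3/4) · 2704/2 = 1014. Since 4 ∣ 52, the Turán graph T(52, 4) has parts of equal size 13, and its edge count e(T(52, 4)) = 1014 attains the density bound exactly.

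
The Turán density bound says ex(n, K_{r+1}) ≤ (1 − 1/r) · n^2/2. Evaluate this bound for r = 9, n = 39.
Turán density bound = (8/9) · 39^2/2 = 676

Turán's theorem: ex(n, K_{r+1}) is achieved by the complete r-partite Turán graph T(n, r) with parts as balanced as possible, and is at most (1 − 1/r) · n^2/2. For r = 9, n = 39: the density bound is (8/9) · 1521/2 = 676. The integer-valued extremum is e(T(39, 9)) = 675, which is strictly less than the density bound 676 since 9 ∤ 39 (the parts of T(39, 9) cannot all be equal).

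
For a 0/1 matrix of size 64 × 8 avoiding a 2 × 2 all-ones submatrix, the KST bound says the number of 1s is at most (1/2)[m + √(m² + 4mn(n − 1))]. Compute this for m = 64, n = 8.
z(64, 8; 2, 2) ≤ (1/2)[64 + √(64² + 4·64·8·7)] = (1/2)[64 + √18432] = 99.8823

Kővári–Sós–Turán: let r_1, ..., r_64 be the row sums and z = Σ r_i the total number of 1s. Each pair of columns can share at most one row with both entries 1 (else a 2×2 all-ones block appears), so Σ_i C(r_i, 2) ≤ C(8, 2) = 28. By convexity Σ_i C(r_i, 2) ≥ 64·C(z/64, 2) = z(z − 64)/(2·64), giving z² − 64z − 64·8·7 ≤ 0 and hence z ≤ (1/2)[64 + √(4096 + 4·3584)] = (1/2)[64 + √18432] ≈ (1/2)(64 + 135.7645) = 99.8823.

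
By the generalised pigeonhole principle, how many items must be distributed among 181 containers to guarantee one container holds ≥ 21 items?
n = (21 − 1)·181 + 1 = 3621

By the generalised pigeonhole principle, to guarantee some box contains ≥ r objects we need more than (r − 1) · k objects total. Threshold: n = (r − 1) · k + 1. With r = 21 and k = 181: n = 20 · 181 + 1 = 3620 + 1 = 3621. For n = 3620 = 20 · 181, we can put exactly 20 objects in every box, avoiding 21 in any single one — so 3621 is tight.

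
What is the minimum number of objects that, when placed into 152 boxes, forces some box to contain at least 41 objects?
n = (41 − 1)·152 + 1 = 6081

By the generalised pigeonhole principle, to guarantee some box contains ≥ r objects we need more than (r − 1) · k objects total. Threshold: n = (r − 1) · k + 1. With r = 41 and k = 152: n = 40 · 152 + 1 = 6080 + 1 = 6081. For n = 6080 = 40 · 152, we can put exactly 40 objects in every box, avoiding 41 in any single one — so 6081 is tight.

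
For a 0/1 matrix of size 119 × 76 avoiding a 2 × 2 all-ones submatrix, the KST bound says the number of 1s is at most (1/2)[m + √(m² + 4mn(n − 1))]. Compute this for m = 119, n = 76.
z(119, 76; 2, 2) ≤ (1/2)[119 + √(119² + 4·119·76·75)] = (1/2)[119 + √2727361] = 885.2362

Kővári–Sós–Turán: let r_1, ..., r_119 be the row sums and z = Σ r_i the total number of 1s. Each pair of columns can share at most one row with both entries 1 (else a 2×2 all-ones block appears), so Σ_i C(r_i, 2) ≤ C(76, 2) = 2850. By convexity Σ_i C(r_i, 2) ≥ 119·C(z/119, 2) = z(z − 119)/(2·119), giving z² − 119z − 119·76·75 ≤ 0 and hence z ≤ (1/2)[119 + √(14161 + 4·678300)] = (1/2)[119 + √2727361] ≈ (1/2)(119 + 1651.4724) = 885.2362.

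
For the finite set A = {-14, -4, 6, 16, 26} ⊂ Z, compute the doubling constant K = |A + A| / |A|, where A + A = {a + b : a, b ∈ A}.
K = |A + A| / |A| = 9/5

Enumerate A + A = {a + b : a, b ∈ A}. With |A| = 5, there are |A|^2 = 25 ordered sum pairs; collecting distinct values, A + A = {-28, -18, -8, 2, 12, 22, 32, 42, 52}, so |A + A| = 9. Thus K = 9/5. Here |A + A| = 2|A| − 1 = 9, the minimum possible — so K = 9/5 is minimal, which holds iff A is an arithmetic progression.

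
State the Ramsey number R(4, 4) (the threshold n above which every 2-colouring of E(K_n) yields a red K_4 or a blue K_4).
R(4, 4) = 18

Lower bound: an explicit 2-colouring of K_{17} (typically a Paley-type or other structured construction) avoids a red K_4 and a blue K_4, showing R(4, 4) > 17.
Upper bound: the Erdős–Szekeres recurrence R(r, t') ≤ R(r−1, t') + R(r, t'−1) yields R(4, 4) ≤ 18.
Hence R(4, 4) = 18.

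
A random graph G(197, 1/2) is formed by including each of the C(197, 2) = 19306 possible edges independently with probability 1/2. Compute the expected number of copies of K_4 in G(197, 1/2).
E[# K_4] = C(197, 4) · (1/2)^C(4, 2) = 60862165 / 2^6 = 950971.328125

For each 4-subset S of vertices (there are C(197, 4) = 60862165 such S), let X_S = 1 if S induces a K_4 (all C(4, 2) = 6 edges present). Then P(X_S = 1) = (1/2)^6 = 1/64. By linearity of expectation, E[# K_4] = C(197, 4) · (1/2)^6 = 60862165 / 64 = 950971.328125.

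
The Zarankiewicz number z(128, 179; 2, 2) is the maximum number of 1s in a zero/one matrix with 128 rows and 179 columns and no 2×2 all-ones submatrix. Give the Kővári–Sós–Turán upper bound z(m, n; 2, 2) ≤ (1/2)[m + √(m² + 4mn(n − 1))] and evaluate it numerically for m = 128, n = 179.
z(128, 179; 2, 2) ≤ (1/2)[128 + √(128² + 4·128·179·178)] = (1/2)[128 + √16329728] = 2084.5029

Kővári–Sós–Turán: let r_1, ..., r_128 be the row sums and z = Σ r_i the total number of 1s. Each pair of columns can share at most one row with both entries 1 (else a 2×2 all-ones block appears), so Σ_i C(r_i, 2) ≤ C(179, 2) = 15931. By convexity Σ_i C(r_i, 2) ≥ 128·C(z/128, 2) = z(z − 128)/(2·128), giving z² − 128z − 128·179·178 ≤ 0 and hence z ≤ (1/2)[128 + √(16384 + 4·4078336)] = (1/2)[128 + √16329728] ≈ (1/2)(128 + 4041.0058) = 2084.5029.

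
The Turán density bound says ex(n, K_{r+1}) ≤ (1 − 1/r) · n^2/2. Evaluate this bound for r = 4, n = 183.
Turán density bound = (3/4) · 183^2/2 = 100467/8 ≈ 12558.375

Turán's theorem: ex(n, K_{r+1}) is achieved by the complete r-partite Turán graph T(n, r) with parts as balanced as possible, and is at most (1 − 1/r) · n^2/2. For r = 4, n = 183: the density bound is (3/4) · 33489/2 = 100467/8 ≈ 12558.375. The integer-valued extremum is e(T(183, 4)) = 12558, which is strictly less than the density bound 100467/8 since 4 ∤ 183 (the parts of T(183, 4) cannot all be equal).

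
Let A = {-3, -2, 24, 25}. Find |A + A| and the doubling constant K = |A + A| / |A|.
K = |A + A| / |A| = 9/4

Enumerate A + A = {a + b : a, b ∈ A}. With |A| = 4, there are |A|^2 = 16 ordered sum pairs; collecting distinct values, A + A = {-6, -5, -4, 21, 22, 23, 48, 49, 50}, so |A + A| = 9. Thus K = 9/4. For comparison, the minimum possible |A + A| over all 4-element sets is 2·4 − 1 = 7 (so min K = 7/4), attained only by arithmetic progressions.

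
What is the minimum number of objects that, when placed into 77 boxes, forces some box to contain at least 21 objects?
n = (21 − 1)·77 + 1 = 1541

By the generalised pigeonhole principle, to guarantee some box contains ≥ r objects we need more than (r − 1) · k objects total. Threshold: n = (r − 1) · k + 1. With r = 21 and k = 77: n = 20 · 77 + 1 = 1540 + 1 = 1541. For n = 1540 = 20 · 77, we can put exactly 20 objects in every box, avoiding 21 in any single one — so 1541 is tight.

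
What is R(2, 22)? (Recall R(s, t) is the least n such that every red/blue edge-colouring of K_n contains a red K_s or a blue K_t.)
R(2, 22) = 22

R(2, k) = k for all k ≥ 2: in a 2-colouring of K_k, either some edge is red (a red K_2) or all edges are blue (a blue K_k). And K_{21} coloured all-blue has no blue K_22, so R(2, 22) > 21. Hence R(2, 22) = 22.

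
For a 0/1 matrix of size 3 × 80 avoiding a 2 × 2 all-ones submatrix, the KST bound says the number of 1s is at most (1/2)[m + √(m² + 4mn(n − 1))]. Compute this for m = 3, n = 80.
z(3, 80; 2, 2) ≤ (1/2)[3 + √(3² + 4·3·80·79)] = (1/2)[3 + √75849] = 139.2035

Kővári–Sós–Turán: let r_1, ..., r_3 be the row sums and z = Σ r_i the total number of 1s. Each pair of columns can share at most one row with both entries 1 (else a 2×2 all-ones block appears), so Σ_i C(r_i, 2) ≤ C(80, 2) = 3160. By convexity Σ_i C(r_i, 2) ≥ 3·C(z/3, 2) = z(z − 3)/(2·3), giving z² − 3z − 3·80·79 ≤ 0 and hence z ≤ (1/2)[3 + √(9 + 4·18960)] = (1/2)[3 + √75849] ≈ (1/2)(3 + 275.407) = 139.2035.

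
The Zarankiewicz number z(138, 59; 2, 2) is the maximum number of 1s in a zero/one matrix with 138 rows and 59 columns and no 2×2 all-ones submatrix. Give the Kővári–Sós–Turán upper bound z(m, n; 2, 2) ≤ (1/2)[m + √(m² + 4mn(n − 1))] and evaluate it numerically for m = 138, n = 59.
z(138, 59; 2, 2) ≤ (1/2)[138 + √(138² + 4·138·59·58)] = (1/2)[138 + √1907988] = 759.6497

Kővári–Sós–Turán: let r_1, ..., r_138 be the row sums and z = Σ r_i the total number of 1s. Each pair of columns can share at most one row with both entries 1 (else a 2×2 all-ones block appears), so Σ_i C(r_i, 2) ≤ C(59, 2) = 1711. By convexity Σ_i C(r_i, 2) ≥ 138·C(z/138, 2) = z(z − 138)/(2·138), giving z² − 138z − 138·59·58 ≤ 0 and hence z ≤ (1/2)[138 + √(19044 + 4·472236)] = (1/2)[138 + √1907988] ≈ (1/2)(138 + 1381.2994) = 759.6497.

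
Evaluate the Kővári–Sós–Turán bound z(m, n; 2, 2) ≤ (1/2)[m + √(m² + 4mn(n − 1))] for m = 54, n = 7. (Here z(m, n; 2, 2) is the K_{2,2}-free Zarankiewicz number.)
z(54, 7; 2, 2) ≤ (1/2)[54 + √(54² + 4·54·7·6)] = (1/2)[54 + √11988] = 81.7449

Kővári–Sós–Turán: let r_1, ..., r_54 be the row sums and z = Σ r_i the total number of 1s. Each pair of columns can share at most one row with both entries 1 (else a 2×2 all-ones block appears), so Σ_i C(r_i, 2) ≤ C(7, 2) = 21. By convexity Σ_i C(r_i, 2) ≥ 54·C(z/54, 2) = z(z − 54)/(2·54), giving z² − 54z − 54·7·6 ≤ 0 and hence z ≤ (1/2)[54 + √(2916 + 4·2268)] = (1/2)[54 + √11988] ≈ (1/2)(54 + 109.4897) = 81.7449.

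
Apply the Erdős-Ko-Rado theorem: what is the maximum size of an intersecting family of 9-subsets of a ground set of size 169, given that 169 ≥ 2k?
max |F| = C(168, 8) = 13288305520413

Erdős-Ko-Rado (1961): when n ≥ 2k, max |F| = C(n−1, k−1). The bound is attained by the star {A : i ∈ A} for any fixed i ∈ [n]. Here C(169−1, 9−1) = C(168, 8) = 13288305520413.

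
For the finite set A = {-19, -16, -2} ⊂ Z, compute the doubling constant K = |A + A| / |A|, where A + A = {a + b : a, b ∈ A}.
K = |A + A| / |A| = 6/3 = 2

Enumerate A + A = {a + b : a, b ∈ A}. With |A| = 3, there are |A|^2 = 9 ordered sum pairs; collecting distinct values, A + A = {-38, -35, -32, -21, -18, -4}, so |A + A| = 6. Thus K = 6/3 = 2. For comparison, the minimum possible |A + A| over all 3-element sets is 2·3 − 1 = 5 (so min K = 5/3), attained only by arithmetic progressions.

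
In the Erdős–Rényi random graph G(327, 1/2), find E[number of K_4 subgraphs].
E[# K_4] = C(327, 4) · (1/2)^C(4, 2) = 467716275 / 2^6 = 7308066.796875

For each 4-subset S of vertices (there are C(327, 4) = 467716275 such S), let X_S = 1 if S induces a K_4 (all C(4, 2) = 6 edges present). Then P(X_S = 1) = (1/2)^6 = 1/64. By linearity of expectation, E[# K_4] = C(327, 4) · (1/2)^6 = 467716275 / 64 = 7308066.796875.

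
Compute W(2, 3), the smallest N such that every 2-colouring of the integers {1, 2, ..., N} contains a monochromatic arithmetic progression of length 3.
W(2, 3) = 9

Lower bound: the 2-colouring RRBBRRBB of {1, ..., 8} (R at positions {1, 2, 5, 6}, B at {3, 4, 7, 8}) contains no monochromatic 3-term AP, so W(2, 3) > 8. Upper bound: a case analysis on any 2-colouring of {1, ..., 9} forces such an AP. Hence W(2, 3) = 9.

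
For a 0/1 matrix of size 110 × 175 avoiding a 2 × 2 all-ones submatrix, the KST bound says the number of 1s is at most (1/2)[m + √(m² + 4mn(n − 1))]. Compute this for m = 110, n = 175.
z(110, 175; 2, 2) ≤ (1/2)[110 + √(110² + 4·110·175·174)] = (1/2)[110 + √13410100] = 1885.9902

Kővári–Sós–Turán: let r_1, ..., r_110 be the row sums and z = Σ r_i the total number of 1s. Each pair of columns can share at most one row with both entries 1 (else a 2×2 all-ones block appears), so Σ_i C(r_i, 2) ≤ C(175, 2) = 15225. By convexity Σ_i C(r_i, 2) ≥ 110·C(z/110, 2) = z(z − 110)/(2·110), giving z² − 110z − 110·175·174 ≤ 0 and hence z ≤ (1/2)[110 + √(12100 + 4·3349500)] = (1/2)[110 + √13410100] ≈ (1/2)(110 + 3661.9803) = 1885.9902.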